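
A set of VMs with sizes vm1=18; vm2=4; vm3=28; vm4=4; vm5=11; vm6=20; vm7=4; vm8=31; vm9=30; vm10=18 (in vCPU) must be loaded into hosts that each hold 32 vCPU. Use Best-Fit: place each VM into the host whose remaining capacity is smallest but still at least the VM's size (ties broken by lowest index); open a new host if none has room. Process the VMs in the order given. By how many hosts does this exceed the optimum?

Best-Fit: [18,4,4] [28,4] [11,20] [31] [30] [18] → 6 hosts.
Total size 168 vCPU; any packing needs at least ⌈168/32⌉ = 6 hosts.
So 6 is already optimal.

0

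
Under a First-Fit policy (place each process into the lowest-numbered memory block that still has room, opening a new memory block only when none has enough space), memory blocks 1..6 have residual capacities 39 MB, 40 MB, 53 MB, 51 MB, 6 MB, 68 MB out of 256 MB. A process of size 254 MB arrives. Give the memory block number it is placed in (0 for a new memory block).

0

No memory block has ≥ 254 MB free, so a new memory block is opened.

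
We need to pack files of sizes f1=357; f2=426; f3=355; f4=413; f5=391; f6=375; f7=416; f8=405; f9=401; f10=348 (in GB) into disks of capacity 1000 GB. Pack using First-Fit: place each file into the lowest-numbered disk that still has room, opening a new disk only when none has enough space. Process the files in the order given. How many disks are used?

5 disks

Put f1 (357 GB) in disk 1; 643 GB remain.
Put f2 (426 GB) in disk 1; 217 GB remain.
Put f3 (355 GB) in disk 2; 645 GB remain.
Put f4 (413 GB) in disk 2; 232 GB remain.
Put f5 (391 GB) in disk 3; 609 GB remain.
Put f6 (375 GB) in disk 3; 234 GB remain.
Put f7 (416 GB) in disk 4; 584 GB remain.
Put f8 (405 GB) in disk 4; 179 GB remain.
Put f9 (401 GB) in disk 5; 599 GB remain.
Put f10 (348 GB) in disk 5; 251 GB remain.
Final disks: [357,426] [355,413] [391,375] [416,405] [401,348].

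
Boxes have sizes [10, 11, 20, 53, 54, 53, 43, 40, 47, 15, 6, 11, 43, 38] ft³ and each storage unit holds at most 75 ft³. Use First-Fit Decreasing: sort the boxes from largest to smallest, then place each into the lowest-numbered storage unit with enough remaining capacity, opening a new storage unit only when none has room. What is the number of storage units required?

Sorted descending: 54, 53, 53, 47, 43, 43, 40, 38, 20, 15, 11, 11, 10, 6.
54 ft³ → storage unit 1 (remaining 21 ft³)
53 ft³ → storage unit 2 (remaining 22 ft³)
53 ft³ → storage unit 3 (remaining 22 ft³)
47 ft³ → storage unit 4 (remaining 28 ft³)
43 ft³ → storage unit 5 (remaining 32 ft³)
43 ft³ → storage unit 6 (remaining 32 ft³)
40 ft³ → storage unit 7 (remaining 35 ft³)
38 ft³ → storage unit 8 (remaining 37 ft³)
20 ft³ → storage unit 1 (remaining 1 ft³)
15 ft³ → storage unit 2 (remaining 7 ft³)
11 ft³ → storage unit 3 (remaining 11 ft³)
11 ft³ → storage unit 3 (remaining 0 ft³)
10 ft³ → storage unit 4 (remaining 18 ft³)
6 ft³ → storage unit 2 (remaining 1 ft³)
Final storage units: [54,20] [53,15,6] [53,11,11] [47,10] [43] [43] [40] [38].

8 storage units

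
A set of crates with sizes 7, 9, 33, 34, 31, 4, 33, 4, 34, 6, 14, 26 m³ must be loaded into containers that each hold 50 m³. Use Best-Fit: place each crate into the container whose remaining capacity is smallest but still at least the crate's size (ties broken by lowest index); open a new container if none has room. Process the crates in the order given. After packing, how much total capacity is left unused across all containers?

container 1: place 7 m³, 43 m³ left
container 1: place 9 m³, 34 m³ left
container 1: place 33 m³, 1 m³ left
container 2: place 34 m³, 16 m³ left
container 3: place 31 m³, 19 m³ left
container 2: place 4 m³, 12 m³ left
container 4: place 33 m³, 17 m³ left
container 2: place 4 m³, 8 m³ left
container 5: place 34 m³, 16 m³ left
container 2: place 6 m³, 2 m³ left
container 5: place 14 m³, 2 m³ left
container 6: place 26 m³, 24 m³ left
6 containers × 50 m³ = 300 m³; used 235 m³; unused 65 m³.

65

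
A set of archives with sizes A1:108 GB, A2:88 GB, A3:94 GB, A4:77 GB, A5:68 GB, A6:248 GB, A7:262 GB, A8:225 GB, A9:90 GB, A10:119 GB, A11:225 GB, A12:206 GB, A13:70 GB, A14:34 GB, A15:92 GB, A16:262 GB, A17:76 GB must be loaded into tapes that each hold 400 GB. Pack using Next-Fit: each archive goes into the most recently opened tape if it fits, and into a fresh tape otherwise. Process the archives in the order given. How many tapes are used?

A1 (108 GB) → tape 1 (remaining 292 GB)
A2 (88 GB) → tape 1 (remaining 204 GB)
A3 (94 GB) → tape 1 (remaining 110 GB)
A4 (77 GB) → tape 1 (remaining 33 GB)
A5 (68 GB) → tape 2 (remaining 332 GB)
A6 (248 GB) → tape 2 (remaining 84 GB)
A7 (262 GB) → tape 3 (remaining 138 GB)
A8 (225 GB) → tape 4 (remaining 175 GB)
A9 (90 GB) → tape 4 (remaining 85 GB)
A10 (119 GB) → tape 5 (remaining 281 GB)
A11 (225 GB) → tape 5 (remaining 56 GB)
A12 (206 GB) → tape 6 (remaining 194 GB)
A13 (70 GB) → tape 6 (remaining 124 GB)
A14 (34 GB) → tape 6 (remaining 90 GB)
A15 (92 GB) → tape 7 (remaining 308 GB)
A16 (262 GB) → tape 7 (remaining 46 GB)
A17 (76 GB) → tape 8 (remaining 324 GB)
Final tapes: [108,88,94,77] [68,248] [262] [225,90] [119,225] [206,70,34] [92,262] [76].

8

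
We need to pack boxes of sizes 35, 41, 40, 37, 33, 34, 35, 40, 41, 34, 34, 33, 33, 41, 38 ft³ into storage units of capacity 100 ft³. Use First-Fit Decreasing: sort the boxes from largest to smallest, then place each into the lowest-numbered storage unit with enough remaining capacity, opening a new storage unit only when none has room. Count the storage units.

7 storage units

Sorted descending: 41, 41, 41, 40, 40, 38, 37, 35, 35, 34, 34, 34, 33, 33, 33.
storage unit 1: place 41 ft³, 59 ft³ left
storage unit 1: place 41 ft³, 18 ft³ left
storage unit 2: place 41 ft³, 59 ft³ left
storage unit 2: place 40 ft³, 19 ft³ left
storage unit 3: place 40 ft³, 60 ft³ left
storage unit 3: place 38 ft³, 22 ft³ left
storage unit 4: place 37 ft³, 63 ft³ left
storage unit 4: place 35 ft³, 28 ft³ left
storage unit 5: place 35 ft³, 65 ft³ left
storage unit 5: place 34 ft³, 31 ft³ left
storage unit 6: place 34 ft³, 66 ft³ left
storage unit 6: place 34 ft³, 32 ft³ left
storage unit 7: place 33 ft³, 67 ft³ left
storage unit 7: place 33 ft³, 34 ft³ left
storage unit 7: place 33 ft³, 1 ft³ left
Final storage units: [41,41] [41,40] [40,38] [37,35] [35,34] [34,34] [33,33,33].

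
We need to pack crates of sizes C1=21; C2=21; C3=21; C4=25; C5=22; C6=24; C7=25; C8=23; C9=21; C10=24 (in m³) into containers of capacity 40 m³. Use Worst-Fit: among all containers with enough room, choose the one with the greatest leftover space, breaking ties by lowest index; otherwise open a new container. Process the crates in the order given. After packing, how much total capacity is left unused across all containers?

C1 (21 m³) → container 1 (remaining 19 m³)
C2 (21 m³) → container 2 (remaining 19 m³)
C3 (21 m³) → container 3 (remaining 19 m³)
C4 (25 m³) → container 4 (remaining 15 m³)
C5 (22 m³) → container 5 (remaining 18 m³)
C6 (24 m³) → container 6 (remaining 16 m³)
C7 (25 m³) → container 7 (remaining 15 m³)
C8 (23 m³) → container 8 (remaining 17 m³)
C9 (21 m³) → container 9 (remaining 19 m³)
C10 (24 m³) → container 10 (remaining 16 m³)
10 containers × 40 m³ = 400 m³; used 227 m³; unused 173 m³.

173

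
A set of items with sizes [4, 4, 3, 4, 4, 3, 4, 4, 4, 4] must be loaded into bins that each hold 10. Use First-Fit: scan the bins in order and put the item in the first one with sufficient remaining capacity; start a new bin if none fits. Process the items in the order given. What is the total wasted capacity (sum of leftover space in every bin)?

Put 4 in bin 1; 6 remain.
Put 4 in bin 1; 2 remain.
Put 3 in bin 2; 7 remain.
Put 4 in bin 2; 3 remain.
Put 4 in bin 3; 6 remain.
Put 3 in bin 2; 0 remain.
Put 4 in bin 3; 2 remain.
Put 4 in bin 4; 6 remain.
Put 4 in bin 4; 2 remain.
Put 4 in bin 5; 6 remain.
5 bins × 10 = 50; used 38; unused 12.

12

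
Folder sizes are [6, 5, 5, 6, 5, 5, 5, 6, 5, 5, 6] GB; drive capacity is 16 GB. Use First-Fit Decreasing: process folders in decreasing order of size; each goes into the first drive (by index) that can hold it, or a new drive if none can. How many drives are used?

Sorted descending: 6, 6, 6, 6, 5, 5, 5, 5, 5, 5, 5.
6 GB → drive 1 (remaining 10 GB)
6 GB → drive 1 (remaining 4 GB)
6 GB → drive 2 (remaining 10 GB)
6 GB → drive 2 (remaining 4 GB)
5 GB → drive 3 (remaining 11 GB)
5 GB → drive 3 (remaining 6 GB)
5 GB → drive 3 (remaining 1 GB)
5 GB → drive 4 (remaining 11 GB)
5 GB → drive 4 (remaining 6 GB)
5 GB → drive 4 (remaining 1 GB)
5 GB → drive 5 (remaining 11 GB)
Final drives: [6,6] [6,6] [5,5,5] [5,5,5] [5].

5 drives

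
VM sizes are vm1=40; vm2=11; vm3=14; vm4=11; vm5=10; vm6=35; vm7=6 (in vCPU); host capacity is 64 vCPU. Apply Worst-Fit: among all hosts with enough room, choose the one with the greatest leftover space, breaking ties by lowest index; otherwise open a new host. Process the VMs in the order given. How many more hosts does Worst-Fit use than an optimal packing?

Worst-Fit: [40,11] [14,11,10,6] [35] → 3 hosts.
Total size 127 vCPU; any packing needs at least ⌈127/64⌉ = 2 hosts.
An optimal packing achieves that bound: [40,14,10] [35,11,11,6] → 2 hosts.
Excess: 3 − 2 = 1.

1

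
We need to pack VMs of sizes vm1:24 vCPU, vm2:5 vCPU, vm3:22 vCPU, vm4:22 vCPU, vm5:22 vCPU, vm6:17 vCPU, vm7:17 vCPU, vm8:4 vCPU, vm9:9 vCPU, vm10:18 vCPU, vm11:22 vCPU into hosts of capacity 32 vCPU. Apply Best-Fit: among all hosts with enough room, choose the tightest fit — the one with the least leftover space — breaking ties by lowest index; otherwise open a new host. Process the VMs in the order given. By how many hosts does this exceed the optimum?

0

Best-Fit: [24,5] [22,4] [22,9] [22] [17] [17] [18] [22] → 8 hosts.
8 VMs exceed 16 vCPU (half the capacity), and no two of those can share a host, so at least 8 hosts are needed.
So 8 is already optimal.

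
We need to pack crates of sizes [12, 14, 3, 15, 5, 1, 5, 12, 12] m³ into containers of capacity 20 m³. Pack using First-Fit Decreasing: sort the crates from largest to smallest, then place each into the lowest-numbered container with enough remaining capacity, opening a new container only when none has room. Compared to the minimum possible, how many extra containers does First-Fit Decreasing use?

0

First-Fit Decreasing: [15,5] [14,5,1] [12,3] [12] [12] → 5 containers.
5 crates exceed 10 m³ (half the capacity), and no two of those can share a container, so at least 5 containers are needed.
So 5 is already optimal.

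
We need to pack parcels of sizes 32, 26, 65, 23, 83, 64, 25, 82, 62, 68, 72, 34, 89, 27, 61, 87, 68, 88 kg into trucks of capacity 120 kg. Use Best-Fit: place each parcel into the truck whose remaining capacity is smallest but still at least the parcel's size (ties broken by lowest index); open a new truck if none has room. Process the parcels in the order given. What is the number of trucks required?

12

Put 32 kg in truck 1; 88 kg remain.
Put 26 kg in truck 1; 62 kg remain.
Put 65 kg in truck 2; 55 kg remain.
Put 23 kg in truck 2; 32 kg remain.
Put 83 kg in truck 3; 37 kg remain.
Put 64 kg in truck 4; 56 kg remain.
Put 25 kg in truck 2; 7 kg remain.
Put 82 kg in truck 5; 38 kg remain.
Put 62 kg in truck 1; 0 kg remain.
Put 68 kg in truck 6; 52 kg remain.
Put 72 kg in truck 7; 48 kg remain.
Put 34 kg in truck 3; 3 kg remain.
Put 89 kg in truck 8; 31 kg remain.
Put 27 kg in truck 8; 4 kg remain.
Put 61 kg in truck 9; 59 kg remain.
Put 87 kg in truck 10; 33 kg remain.
Put 68 kg in truck 11; 52 kg remain.
Put 88 kg in truck 12; 32 kg remain.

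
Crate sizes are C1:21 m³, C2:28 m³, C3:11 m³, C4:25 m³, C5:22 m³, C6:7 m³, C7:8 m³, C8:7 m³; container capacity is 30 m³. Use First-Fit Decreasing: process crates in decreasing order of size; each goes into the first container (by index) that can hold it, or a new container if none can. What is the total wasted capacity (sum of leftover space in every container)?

Sorted descending: 28, 25, 22, 21, 11, 8, 7, 7.
container 1: place 28 m³, 2 m³ left
container 2: place 25 m³, 5 m³ left
container 3: place 22 m³, 8 m³ left
container 4: place 21 m³, 9 m³ left
container 5: place 11 m³, 19 m³ left
container 3: place 8 m³, 0 m³ left
container 4: place 7 m³, 2 m³ left
container 5: place 7 m³, 12 m³ left
5 containers × 30 m³ = 150 m³; used 129 m³; unused 21 m³.

21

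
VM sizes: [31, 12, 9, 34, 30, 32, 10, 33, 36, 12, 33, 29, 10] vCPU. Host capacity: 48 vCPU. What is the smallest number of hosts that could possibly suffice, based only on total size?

Total size = 31 + 12 + 9 + 34 + 30 + 32 + 10 + 33 + 36 + 12 + 33 + 29 + 10 = 311 vCPU.
⌈311 / 48⌉ = 7.

7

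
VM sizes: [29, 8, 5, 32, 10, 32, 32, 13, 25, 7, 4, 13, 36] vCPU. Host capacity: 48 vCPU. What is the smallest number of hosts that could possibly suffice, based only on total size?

6

Total size = 29 + 8 + 5 + 32 + 10 + 32 + 32 + 13 + 25 + 7 + 4 + 13 + 36 = 246 vCPU.
⌈246 / 48⌉ = 6.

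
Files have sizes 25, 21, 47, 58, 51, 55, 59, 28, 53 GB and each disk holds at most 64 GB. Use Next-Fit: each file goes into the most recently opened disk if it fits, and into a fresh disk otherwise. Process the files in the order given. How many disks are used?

Put 25 GB in disk 1; 39 GB remain.
Put 21 GB in disk 1; 18 GB remain.
Put 47 GB in disk 2; 17 GB remain.
Put 58 GB in disk 3; 6 GB remain.
Put 51 GB in disk 4; 13 GB remain.
Put 55 GB in disk 5; 9 GB remain.
Put 59 GB in disk 6; 5 GB remain.
Put 28 GB in disk 7; 36 GB remain.
Put 53 GB in disk 8; 11 GB remain.

8 disks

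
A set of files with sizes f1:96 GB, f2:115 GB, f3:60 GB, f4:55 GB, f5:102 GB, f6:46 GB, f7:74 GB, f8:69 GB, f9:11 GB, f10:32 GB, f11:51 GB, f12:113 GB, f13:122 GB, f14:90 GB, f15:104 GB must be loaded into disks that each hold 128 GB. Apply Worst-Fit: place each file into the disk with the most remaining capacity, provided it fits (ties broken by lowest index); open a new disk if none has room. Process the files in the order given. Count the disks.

11

Put f1 (96 GB) in disk 1; 32 GB remain.
Put f2 (115 GB) in disk 2; 13 GB remain.
Put f3 (60 GB) in disk 3; 68 GB remain.
Put f4 (55 GB) in disk 3; 13 GB remain.
Put f5 (102 GB) in disk 4; 26 GB remain.
Put f6 (46 GB) in disk 5; 82 GB remain.
Put f7 (74 GB) in disk 5; 8 GB remain.
Put f8 (69 GB) in disk 6; 59 GB remain.
Put f9 (11 GB) in disk 6; 48 GB remain.
Put f10 (32 GB) in disk 6; 16 GB remain.
Put f11 (51 GB) in disk 7; 77 GB remain.
Put f12 (113 GB) in disk 8; 15 GB remain.
Put f13 (122 GB) in disk 9; 6 GB remain.
Put f14 (90 GB) in disk 10; 38 GB remain.
Put f15 (104 GB) in disk 11; 24 GB remain.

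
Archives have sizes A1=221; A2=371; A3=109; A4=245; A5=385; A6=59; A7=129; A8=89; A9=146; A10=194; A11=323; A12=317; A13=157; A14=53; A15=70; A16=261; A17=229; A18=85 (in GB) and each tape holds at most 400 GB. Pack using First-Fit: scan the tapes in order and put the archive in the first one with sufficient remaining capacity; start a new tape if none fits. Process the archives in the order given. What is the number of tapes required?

10 tapes

tape 1: place A1 (221 GB), 179 GB left
tape 2: place A2 (371 GB), 29 GB left
tape 1: place A3 (109 GB), 70 GB left
tape 3: place A4 (245 GB), 155 GB left
tape 4: place A5 (385 GB), 15 GB left
tape 1: place A6 (59 GB), 11 GB left
tape 3: place A7 (129 GB), 26 GB left
tape 5: place A8 (89 GB), 311 GB left
tape 5: place A9 (146 GB), 165 GB left
tape 6: place A10 (194 GB), 206 GB left
tape 7: place A11 (323 GB), 77 GB left
tape 8: place A12 (317 GB), 83 GB left
tape 5: place A13 (157 GB), 8 GB left
tape 6: place A14 (53 GB), 153 GB left
tape 6: place A15 (70 GB), 83 GB left
tape 9: place A16 (261 GB), 139 GB left
tape 10: place A17 (229 GB), 171 GB left
tape 9: place A18 (85 GB), 54 GB left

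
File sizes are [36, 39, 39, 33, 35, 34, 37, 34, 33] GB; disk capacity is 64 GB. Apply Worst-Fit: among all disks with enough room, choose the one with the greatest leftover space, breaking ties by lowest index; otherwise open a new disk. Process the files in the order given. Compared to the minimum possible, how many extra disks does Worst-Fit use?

Worst-Fit: [36] [39] [39] [33] [35] [34] [37] [34] [33] → 9 disks.
9 files exceed 32 GB (half the capacity), and no two of those can share a disk, so at least 9 disks are needed.
So 9 is already optimal.

0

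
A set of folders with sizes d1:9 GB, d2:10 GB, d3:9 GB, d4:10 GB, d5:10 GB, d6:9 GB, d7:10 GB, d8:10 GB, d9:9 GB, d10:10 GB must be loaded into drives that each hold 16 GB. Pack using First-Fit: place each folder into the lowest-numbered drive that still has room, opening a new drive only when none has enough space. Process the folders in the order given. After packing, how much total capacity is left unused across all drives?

64

drive 1: place d1 (9 GB), 7 GB left
drive 2: place d2 (10 GB), 6 GB left
drive 3: place d3 (9 GB), 7 GB left
drive 4: place d4 (10 GB), 6 GB left
drive 5: place d5 (10 GB), 6 GB left
drive 6: place d6 (9 GB), 7 GB left
drive 7: place d7 (10 GB), 6 GB left
drive 8: place d8 (10 GB), 6 GB left
drive 9: place d9 (9 GB), 7 GB left
drive 10: place d10 (10 GB), 6 GB left
10 drives × 16 GB = 160 GB; used 96 GB; unused 64 GB.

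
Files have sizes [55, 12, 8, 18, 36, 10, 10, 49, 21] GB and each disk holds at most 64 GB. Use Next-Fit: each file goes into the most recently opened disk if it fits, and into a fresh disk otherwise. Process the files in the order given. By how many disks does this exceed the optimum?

Next-Fit: [55] [12,8,18] [36,10,10] [49] [21] → 5 disks.
Total size 219 GB; any packing needs at least ⌈219/64⌉ = 4 disks.
An optimal packing achieves that bound: [55,8] [49,12] [36,21] [18,10,10] → 4 disks.
Excess: 5 − 4 = 1.

1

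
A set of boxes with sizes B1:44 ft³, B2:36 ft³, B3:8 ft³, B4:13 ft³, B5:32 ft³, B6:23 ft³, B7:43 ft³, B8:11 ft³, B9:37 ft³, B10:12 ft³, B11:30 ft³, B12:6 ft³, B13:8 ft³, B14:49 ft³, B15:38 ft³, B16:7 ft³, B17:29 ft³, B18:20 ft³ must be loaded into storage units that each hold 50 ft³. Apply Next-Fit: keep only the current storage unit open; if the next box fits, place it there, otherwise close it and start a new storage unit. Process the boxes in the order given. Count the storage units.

storage unit 1: place B1 (44 ft³), 6 ft³ left
storage unit 2: place B2 (36 ft³), 14 ft³ left
storage unit 2: place B3 (8 ft³), 6 ft³ left
storage unit 3: place B4 (13 ft³), 37 ft³ left
storage unit 3: place B5 (32 ft³), 5 ft³ left
storage unit 4: place B6 (23 ft³), 27 ft³ left
storage unit 5: place B7 (43 ft³), 7 ft³ left
storage unit 6: place B8 (11 ft³), 39 ft³ left
storage unit 6: place B9 (37 ft³), 2 ft³ left
storage unit 7: place B10 (12 ft³), 38 ft³ left
storage unit 7: place B11 (30 ft³), 8 ft³ left
storage unit 7: place B12 (6 ft³), 2 ft³ left
storage unit 8: place B13 (8 ft³), 42 ft³ left
storage unit 9: place B14 (49 ft³), 1 ft³ left
storage unit 10: place B15 (38 ft³), 12 ft³ left
storage unit 10: place B16 (7 ft³), 5 ft³ left
storage unit 11: place B17 (29 ft³), 21 ft³ left
storage unit 11: place B18 (20 ft³), 1 ft³ left
Final storage units: [44] [36,8] [13,32] [23] [43] [11,37] [12,30,6] [8] [49] [38,7] [29,20].

11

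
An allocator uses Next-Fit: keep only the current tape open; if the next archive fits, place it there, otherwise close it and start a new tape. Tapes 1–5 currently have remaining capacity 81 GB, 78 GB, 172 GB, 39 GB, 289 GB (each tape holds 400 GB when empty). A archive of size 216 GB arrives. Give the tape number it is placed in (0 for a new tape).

5

Next-Fit only looks at tape 5, which has 289 GB free.
216 GB fits there.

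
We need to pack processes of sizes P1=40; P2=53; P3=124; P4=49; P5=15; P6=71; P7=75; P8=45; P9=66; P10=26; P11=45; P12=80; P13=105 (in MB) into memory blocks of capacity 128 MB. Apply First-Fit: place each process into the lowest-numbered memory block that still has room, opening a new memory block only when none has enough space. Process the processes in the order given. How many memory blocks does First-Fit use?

P1 (40 MB) → memory block 1 (remaining 88 MB)
P2 (53 MB) → memory block 1 (remaining 35 MB)
P3 (124 MB) → memory block 2 (remaining 4 MB)
P4 (49 MB) → memory block 3 (remaining 79 MB)
P5 (15 MB) → memory block 1 (remaining 20 MB)
P6 (71 MB) → memory block 3 (remaining 8 MB)
P7 (75 MB) → memory block 4 (remaining 53 MB)
P8 (45 MB) → memory block 4 (remaining 8 MB)
P9 (66 MB) → memory block 5 (remaining 62 MB)
P10 (26 MB) → memory block 5 (remaining 36 MB)
P11 (45 MB) → memory block 6 (remaining 83 MB)
P12 (80 MB) → memory block 6 (remaining 3 MB)
P13 (105 MB) → memory block 7 (remaining 23 MB)

7 memory blocks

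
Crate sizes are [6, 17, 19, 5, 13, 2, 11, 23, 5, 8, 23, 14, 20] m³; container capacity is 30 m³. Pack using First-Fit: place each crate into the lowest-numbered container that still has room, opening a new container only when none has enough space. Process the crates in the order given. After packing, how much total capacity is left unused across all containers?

44

Put 6 m³ in container 1; 24 m³ remain.
Put 17 m³ in container 1; 7 m³ remain.
Put 19 m³ in container 2; 11 m³ remain.
Put 5 m³ in container 1; 2 m³ remain.
Put 13 m³ in container 3; 17 m³ remain.
Put 2 m³ in container 1; 0 m³ remain.
Put 11 m³ in container 2; 0 m³ remain.
Put 23 m³ in container 4; 7 m³ remain.
Put 5 m³ in container 3; 12 m³ remain.
Put 8 m³ in container 3; 4 m³ remain.
Put 23 m³ in container 5; 7 m³ remain.
Put 14 m³ in container 6; 16 m³ remain.
Put 20 m³ in container 7; 10 m³ remain.
7 containers × 30 m³ = 210 m³; used 166 m³; unused 44 m³.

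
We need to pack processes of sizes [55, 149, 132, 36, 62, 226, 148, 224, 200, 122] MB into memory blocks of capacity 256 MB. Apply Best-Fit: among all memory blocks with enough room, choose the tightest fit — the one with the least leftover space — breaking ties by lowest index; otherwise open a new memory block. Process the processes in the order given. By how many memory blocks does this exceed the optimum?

Best-Fit: [55,149,36] [132,62] [226] [148] [224] [200] [122] → 7 memory blocks.
Total size 1354 MB; any packing needs at least ⌈1354/256⌉ = 6 memory blocks.
An optimal packing achieves that bound: [226] [224] [200,55] [149,62,36] [148] [132,122] → 6 memory blocks.
Excess: 7 − 6 = 1.

1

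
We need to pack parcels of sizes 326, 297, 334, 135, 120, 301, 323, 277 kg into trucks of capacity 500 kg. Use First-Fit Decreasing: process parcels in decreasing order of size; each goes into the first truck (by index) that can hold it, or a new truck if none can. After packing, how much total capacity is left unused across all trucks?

887

Sorted descending: 334, 326, 323, 301, 297, 277, 135, 120.
334 kg → truck 1 (remaining 166 kg)
326 kg → truck 2 (remaining 174 kg)
323 kg → truck 3 (remaining 177 kg)
301 kg → truck 4 (remaining 199 kg)
297 kg → truck 5 (remaining 203 kg)
277 kg → truck 6 (remaining 223 kg)
135 kg → truck 1 (remaining 31 kg)
120 kg → truck 2 (remaining 54 kg)
6 trucks × 500 kg = 3000 kg; used 2113 kg; unused 887 kg.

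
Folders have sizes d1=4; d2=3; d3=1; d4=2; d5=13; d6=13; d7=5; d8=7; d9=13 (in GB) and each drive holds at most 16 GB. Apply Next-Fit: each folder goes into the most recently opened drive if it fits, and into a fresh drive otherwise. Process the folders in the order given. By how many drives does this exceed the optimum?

Next-Fit: [4,3,1,2] [13] [13] [5,7] [13] → 5 drives.
Total size 61 GB; any packing needs at least ⌈61/16⌉ = 4 drives.
An optimal packing achieves that bound: [13,3] [13,2,1] [13] [7,5,4] → 4 drives.
Excess: 5 − 4 = 1.

1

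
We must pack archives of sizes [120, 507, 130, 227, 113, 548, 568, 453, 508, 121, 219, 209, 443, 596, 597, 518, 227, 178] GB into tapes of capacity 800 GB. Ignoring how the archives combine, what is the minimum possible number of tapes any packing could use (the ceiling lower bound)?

8 tapes

Total size = 120 + 507 + 130 + 227 + 113 + 548 + 568 + 453 + 508 + 121 + 219 + 209 + 443 + 596 + 597 + 518 + 227 + 178 = 6282 GB.
⌈6282 / 800⌉ = 8.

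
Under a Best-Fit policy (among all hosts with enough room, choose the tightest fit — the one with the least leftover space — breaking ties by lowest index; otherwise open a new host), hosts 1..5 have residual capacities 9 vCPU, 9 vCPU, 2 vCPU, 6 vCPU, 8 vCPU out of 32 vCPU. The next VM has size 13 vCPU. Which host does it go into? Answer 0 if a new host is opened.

0

No host has ≥ 13 vCPU free, so a new host is opened.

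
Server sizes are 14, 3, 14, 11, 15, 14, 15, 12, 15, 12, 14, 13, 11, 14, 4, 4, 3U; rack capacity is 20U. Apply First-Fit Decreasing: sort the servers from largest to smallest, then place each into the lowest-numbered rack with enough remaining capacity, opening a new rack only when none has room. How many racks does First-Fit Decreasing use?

13

Sorted descending: 15, 15, 15, 14, 14, 14, 14, 14, 13, 12, 12, 11, 11, 4, 4, 3, 3.
rack 1: place 15U, 5U left
rack 2: place 15U, 5U left
rack 3: place 15U, 5U left
rack 4: place 14U, 6U left
rack 5: place 14U, 6U left
rack 6: place 14U, 6U left
rack 7: place 14U, 6U left
rack 8: place 14U, 6U left
rack 9: place 13U, 7U left
rack 10: place 12U, 8U left
rack 11: place 12U, 8U left
rack 12: place 11U, 9U left
rack 13: place 11U, 9U left
rack 1: place 4U, 1U left
rack 2: place 4U, 1U left
rack 3: place 3U, 2U left
rack 4: place 3U, 3U left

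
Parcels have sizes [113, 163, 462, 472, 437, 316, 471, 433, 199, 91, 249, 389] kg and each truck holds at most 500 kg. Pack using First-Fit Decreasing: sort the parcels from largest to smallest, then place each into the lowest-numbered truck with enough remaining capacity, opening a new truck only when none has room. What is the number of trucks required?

Sorted descending: 472, 471, 462, 437, 433, 389, 316, 249, 199, 163, 113, 91.
472 kg → truck 1 (remaining 28 kg)
471 kg → truck 2 (remaining 29 kg)
462 kg → truck 3 (remaining 38 kg)
437 kg → truck 4 (remaining 63 kg)
433 kg → truck 5 (remaining 67 kg)
389 kg → truck 6 (remaining 111 kg)
316 kg → truck 7 (remaining 184 kg)
249 kg → truck 8 (remaining 251 kg)
199 kg → truck 8 (remaining 52 kg)
163 kg → truck 7 (remaining 21 kg)
113 kg → truck 9 (remaining 387 kg)
91 kg → truck 6 (remaining 20 kg)

9 trucks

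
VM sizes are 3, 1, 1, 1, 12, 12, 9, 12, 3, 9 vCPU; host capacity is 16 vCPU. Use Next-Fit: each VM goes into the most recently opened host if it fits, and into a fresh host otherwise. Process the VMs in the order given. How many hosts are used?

6

Put 3 vCPU in host 1; 13 vCPU remain.
Put 1 vCPU in host 1; 12 vCPU remain.
Put 1 vCPU in host 1; 11 vCPU remain.
Put 1 vCPU in host 1; 10 vCPU remain.
Put 12 vCPU in host 2; 4 vCPU remain.
Put 12 vCPU in host 3; 4 vCPU remain.
Put 9 vCPU in host 4; 7 vCPU remain.
Put 12 vCPU in host 5; 4 vCPU remain.
Put 3 vCPU in host 5; 1 vCPU remain.
Put 9 vCPU in host 6; 7 vCPU remain.
Final hosts: [3,1,1,1] [12] [12] [9] [12,3] [9].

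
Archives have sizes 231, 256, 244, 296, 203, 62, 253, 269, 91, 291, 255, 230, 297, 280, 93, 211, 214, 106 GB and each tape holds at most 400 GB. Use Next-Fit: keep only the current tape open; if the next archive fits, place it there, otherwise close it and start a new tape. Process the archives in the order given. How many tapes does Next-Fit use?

231 GB → tape 1 (remaining 169 GB)
256 GB → tape 2 (remaining 144 GB)
244 GB → tape 3 (remaining 156 GB)
296 GB → tape 4 (remaining 104 GB)
203 GB → tape 5 (remaining 197 GB)
62 GB → tape 5 (remaining 135 GB)
253 GB → tape 6 (remaining 147 GB)
269 GB → tape 7 (remaining 131 GB)
91 GB → tape 7 (remaining 40 GB)
291 GB → tape 8 (remaining 109 GB)
255 GB → tape 9 (remaining 145 GB)
230 GB → tape 10 (remaining 170 GB)
297 GB → tape 11 (remaining 103 GB)
280 GB → tape 12 (remaining 120 GB)
93 GB → tape 12 (remaining 27 GB)
211 GB → tape 13 (remaining 189 GB)
214 GB → tape 14 (remaining 186 GB)
106 GB → tape 14 (remaining 80 GB)

14 tapes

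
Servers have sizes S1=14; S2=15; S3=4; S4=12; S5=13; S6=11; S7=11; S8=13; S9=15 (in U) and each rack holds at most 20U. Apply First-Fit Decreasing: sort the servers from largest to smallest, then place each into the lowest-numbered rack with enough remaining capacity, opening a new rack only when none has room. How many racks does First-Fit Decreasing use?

Sorted descending: 15, 15, 14, 13, 13, 12, 11, 11, 4.
rack 1: place 15U, 5U left
rack 2: place 15U, 5U left
rack 3: place 14U, 6U left
rack 4: place 13U, 7U left
rack 5: place 13U, 7U left
rack 6: place 12U, 8U left
rack 7: place 11U, 9U left
rack 8: place 11U, 9U left
rack 1: place 4U, 1U left

8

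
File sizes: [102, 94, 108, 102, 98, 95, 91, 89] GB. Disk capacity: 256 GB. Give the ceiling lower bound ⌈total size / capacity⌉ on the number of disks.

Total size = 102 + 94 + 108 + 102 + 98 + 95 + 91 + 89 = 779 GB.
⌈779 / 256⌉ = 4.

4 disks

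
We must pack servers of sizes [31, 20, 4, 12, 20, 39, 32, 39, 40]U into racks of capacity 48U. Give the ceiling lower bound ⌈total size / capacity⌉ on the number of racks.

Total size = 31 + 20 + 4 + 12 + 20 + 39 + 32 + 39 + 40 = 237U.
⌈237 / 48⌉ = 5.

5 racks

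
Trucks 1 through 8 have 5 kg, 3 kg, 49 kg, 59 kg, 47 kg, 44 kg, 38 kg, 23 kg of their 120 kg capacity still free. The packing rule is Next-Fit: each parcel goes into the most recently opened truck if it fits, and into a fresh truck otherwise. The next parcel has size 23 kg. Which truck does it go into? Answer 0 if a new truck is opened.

Next-Fit only looks at truck 8, which has 23 kg free.
23 kg fits there.

8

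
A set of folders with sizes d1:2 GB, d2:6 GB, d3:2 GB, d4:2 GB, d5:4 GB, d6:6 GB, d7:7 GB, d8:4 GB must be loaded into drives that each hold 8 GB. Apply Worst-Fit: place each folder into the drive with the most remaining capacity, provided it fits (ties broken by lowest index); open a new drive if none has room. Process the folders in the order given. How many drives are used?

5

drive 1: place d1 (2 GB), 6 GB left
drive 1: place d2 (6 GB), 0 GB left
drive 2: place d3 (2 GB), 6 GB left
drive 2: place d4 (2 GB), 4 GB left
drive 2: place d5 (4 GB), 0 GB left
drive 3: place d6 (6 GB), 2 GB left
drive 4: place d7 (7 GB), 1 GB left
drive 5: place d8 (4 GB), 4 GB left
Final drives: [2,6] [2,2,4] [6] [7] [4].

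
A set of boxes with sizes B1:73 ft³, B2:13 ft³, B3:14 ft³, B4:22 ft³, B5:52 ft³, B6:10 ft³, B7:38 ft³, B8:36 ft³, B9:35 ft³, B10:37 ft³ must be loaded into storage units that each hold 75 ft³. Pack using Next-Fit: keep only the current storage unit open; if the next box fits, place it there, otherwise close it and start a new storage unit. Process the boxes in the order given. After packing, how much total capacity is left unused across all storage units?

45

Put B1 (73 ft³) in storage unit 1; 2 ft³ remain.
Put B2 (13 ft³) in storage unit 2; 62 ft³ remain.
Put B3 (14 ft³) in storage unit 2; 48 ft³ remain.
Put B4 (22 ft³) in storage unit 2; 26 ft³ remain.
Put B5 (52 ft³) in storage unit 3; 23 ft³ remain.
Put B6 (10 ft³) in storage unit 3; 13 ft³ remain.
Put B7 (38 ft³) in storage unit 4; 37 ft³ remain.
Put B8 (36 ft³) in storage unit 4; 1 ft³ remain.
Put B9 (35 ft³) in storage unit 5; 40 ft³ remain.
Put B10 (37 ft³) in storage unit 5; 3 ft³ remain.
5 storage units × 75 ft³ = 375 ft³; used 330 ft³; unused 45 ft³.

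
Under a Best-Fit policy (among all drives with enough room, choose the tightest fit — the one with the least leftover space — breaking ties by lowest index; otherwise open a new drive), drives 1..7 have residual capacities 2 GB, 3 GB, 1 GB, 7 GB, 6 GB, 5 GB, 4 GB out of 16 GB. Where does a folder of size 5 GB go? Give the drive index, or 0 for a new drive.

Drives with room: drive 4 (7 GB), drive 5 (6 GB), drive 6 (5 GB).
Tightest fit is drive 6 with 5 GB free.

6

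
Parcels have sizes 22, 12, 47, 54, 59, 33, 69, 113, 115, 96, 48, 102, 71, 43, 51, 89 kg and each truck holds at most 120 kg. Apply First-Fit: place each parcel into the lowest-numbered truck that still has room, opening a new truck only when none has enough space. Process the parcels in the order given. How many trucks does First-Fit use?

10 trucks

Put 22 kg in truck 1; 98 kg remain.
Put 12 kg in truck 1; 86 kg remain.
Put 47 kg in truck 1; 39 kg remain.
Put 54 kg in truck 2; 66 kg remain.
Put 59 kg in truck 2; 7 kg remain.
Put 33 kg in truck 1; 6 kg remain.
Put 69 kg in truck 3; 51 kg remain.
Put 113 kg in truck 4; 7 kg remain.
Put 115 kg in truck 5; 5 kg remain.
Put 96 kg in truck 6; 24 kg remain.
Put 48 kg in truck 3; 3 kg remain.
Put 102 kg in truck 7; 18 kg remain.
Put 71 kg in truck 8; 49 kg remain.
Put 43 kg in truck 8; 6 kg remain.
Put 51 kg in truck 9; 69 kg remain.
Put 89 kg in truck 10; 31 kg remain.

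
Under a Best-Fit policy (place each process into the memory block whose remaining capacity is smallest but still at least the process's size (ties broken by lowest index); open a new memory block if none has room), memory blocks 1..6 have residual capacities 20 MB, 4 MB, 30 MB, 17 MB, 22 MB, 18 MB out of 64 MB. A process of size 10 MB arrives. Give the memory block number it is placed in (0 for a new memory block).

4

Memory blocks with room: memory block 1 (20 MB), memory block 3 (30 MB), memory block 4 (17 MB), memory block 5 (22 MB), memory block 6 (18 MB).
Tightest fit is memory block 4 with 17 MB free.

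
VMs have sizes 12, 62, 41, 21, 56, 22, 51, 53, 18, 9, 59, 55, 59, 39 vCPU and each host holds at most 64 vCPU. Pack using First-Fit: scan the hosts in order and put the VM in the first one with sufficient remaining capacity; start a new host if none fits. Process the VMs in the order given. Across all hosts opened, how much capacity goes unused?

83

Put 12 vCPU in host 1; 52 vCPU remain.
Put 62 vCPU in host 2; 2 vCPU remain.
Put 41 vCPU in host 1; 11 vCPU remain.
Put 21 vCPU in host 3; 43 vCPU remain.
Put 56 vCPU in host 4; 8 vCPU remain.
Put 22 vCPU in host 3; 21 vCPU remain.
Put 51 vCPU in host 5; 13 vCPU remain.
Put 53 vCPU in host 6; 11 vCPU remain.
Put 18 vCPU in host 3; 3 vCPU remain.
Put 9 vCPU in host 1; 2 vCPU remain.
Put 59 vCPU in host 7; 5 vCPU remain.
Put 55 vCPU in host 8; 9 vCPU remain.
Put 59 vCPU in host 9; 5 vCPU remain.
Put 39 vCPU in host 10; 25 vCPU remain.
10 hosts × 64 vCPU = 640 vCPU; used 557 vCPU; unused 83 vCPU.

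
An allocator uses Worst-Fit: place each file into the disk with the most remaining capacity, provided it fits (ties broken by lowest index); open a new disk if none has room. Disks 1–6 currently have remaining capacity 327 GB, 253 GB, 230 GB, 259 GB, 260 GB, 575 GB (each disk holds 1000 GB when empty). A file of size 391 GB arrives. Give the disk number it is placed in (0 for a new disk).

6

Disks with room: disk 6 (575 GB).
Most room is disk 6 with 575 GB free.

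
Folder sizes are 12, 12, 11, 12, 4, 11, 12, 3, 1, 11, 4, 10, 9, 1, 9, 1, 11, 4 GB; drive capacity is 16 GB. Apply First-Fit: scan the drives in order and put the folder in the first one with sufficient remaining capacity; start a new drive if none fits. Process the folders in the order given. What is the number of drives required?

drive 1: place 12 GB, 4 GB left
drive 2: place 12 GB, 4 GB left
drive 3: place 11 GB, 5 GB left
drive 4: place 12 GB, 4 GB left
drive 1: place 4 GB, 0 GB left
drive 5: place 11 GB, 5 GB left
drive 6: place 12 GB, 4 GB left
drive 2: place 3 GB, 1 GB left
drive 2: place 1 GB, 0 GB left
drive 7: place 11 GB, 5 GB left
drive 3: place 4 GB, 1 GB left
drive 8: place 10 GB, 6 GB left
drive 9: place 9 GB, 7 GB left
drive 3: place 1 GB, 0 GB left
drive 10: place 9 GB, 7 GB left
drive 4: place 1 GB, 3 GB left
drive 11: place 11 GB, 5 GB left
drive 5: place 4 GB, 1 GB left
Final drives: [12,4] [12,3,1] [11,4,1] [12,1] [11,4] [12] [11] [10] [9] [9] [11].

11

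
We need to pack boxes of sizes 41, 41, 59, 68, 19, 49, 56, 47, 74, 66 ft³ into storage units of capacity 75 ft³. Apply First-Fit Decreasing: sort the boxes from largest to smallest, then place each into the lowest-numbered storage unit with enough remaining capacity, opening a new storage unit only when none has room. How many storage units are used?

Sorted descending: 74, 68, 66, 59, 56, 49, 47, 41, 41, 19.
storage unit 1: place 74 ft³, 1 ft³ left
storage unit 2: place 68 ft³, 7 ft³ left
storage unit 3: place 66 ft³, 9 ft³ left
storage unit 4: place 59 ft³, 16 ft³ left
storage unit 5: place 56 ft³, 19 ft³ left
storage unit 6: place 49 ft³, 26 ft³ left
storage unit 7: place 47 ft³, 28 ft³ left
storage unit 8: place 41 ft³, 34 ft³ left
storage unit 9: place 41 ft³, 34 ft³ left
storage unit 5: place 19 ft³, 0 ft³ left

9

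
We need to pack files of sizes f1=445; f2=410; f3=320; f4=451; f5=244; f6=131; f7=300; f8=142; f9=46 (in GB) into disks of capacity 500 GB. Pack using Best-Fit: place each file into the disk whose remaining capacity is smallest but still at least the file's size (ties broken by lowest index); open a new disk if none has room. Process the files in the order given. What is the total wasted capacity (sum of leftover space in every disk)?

disk 1: place f1 (445 GB), 55 GB left
disk 2: place f2 (410 GB), 90 GB left
disk 3: place f3 (320 GB), 180 GB left
disk 4: place f4 (451 GB), 49 GB left
disk 5: place f5 (244 GB), 256 GB left
disk 3: place f6 (131 GB), 49 GB left
disk 6: place f7 (300 GB), 200 GB left
disk 6: place f8 (142 GB), 58 GB left
disk 3: place f9 (46 GB), 3 GB left
6 disks × 500 GB = 3000 GB; used 2489 GB; unused 511 GB.

511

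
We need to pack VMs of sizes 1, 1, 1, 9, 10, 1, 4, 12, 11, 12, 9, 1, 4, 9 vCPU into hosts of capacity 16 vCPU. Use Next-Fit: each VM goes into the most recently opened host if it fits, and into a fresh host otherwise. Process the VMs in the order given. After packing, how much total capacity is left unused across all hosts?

27

1 vCPU → host 1 (remaining 15 vCPU)
1 vCPU → host 1 (remaining 14 vCPU)
1 vCPU → host 1 (remaining 13 vCPU)
9 vCPU → host 1 (remaining 4 vCPU)
10 vCPU → host 2 (remaining 6 vCPU)
1 vCPU → host 2 (remaining 5 vCPU)
4 vCPU → host 2 (remaining 1 vCPU)
12 vCPU → host 3 (remaining 4 vCPU)
11 vCPU → host 4 (remaining 5 vCPU)
12 vCPU → host 5 (remaining 4 vCPU)
9 vCPU → host 6 (remaining 7 vCPU)
1 vCPU → host 6 (remaining 6 vCPU)
4 vCPU → host 6 (remaining 2 vCPU)
9 vCPU → host 7 (remaining 7 vCPU)
7 hosts × 16 vCPU = 112 vCPU; used 85 vCPU; unused 27 vCPU.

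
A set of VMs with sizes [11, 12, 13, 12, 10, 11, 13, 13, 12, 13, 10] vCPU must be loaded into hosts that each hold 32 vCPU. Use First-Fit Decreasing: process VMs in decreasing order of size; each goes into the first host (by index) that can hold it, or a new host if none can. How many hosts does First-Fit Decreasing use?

Sorted descending: 13, 13, 13, 13, 12, 12, 12, 11, 11, 10, 10.
host 1: place 13 vCPU, 19 vCPU left
host 1: place 13 vCPU, 6 vCPU left
host 2: place 13 vCPU, 19 vCPU left
host 2: place 13 vCPU, 6 vCPU left
host 3: place 12 vCPU, 20 vCPU left
host 3: place 12 vCPU, 8 vCPU left
host 4: place 12 vCPU, 20 vCPU left
host 4: place 11 vCPU, 9 vCPU left
host 5: place 11 vCPU, 21 vCPU left
host 5: place 10 vCPU, 11 vCPU left
host 5: place 10 vCPU, 1 vCPU left

5 hosts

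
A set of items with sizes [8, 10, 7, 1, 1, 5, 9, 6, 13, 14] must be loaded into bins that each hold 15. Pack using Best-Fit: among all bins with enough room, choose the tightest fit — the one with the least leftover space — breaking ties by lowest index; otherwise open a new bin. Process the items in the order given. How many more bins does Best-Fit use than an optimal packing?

Best-Fit: [8,7] [10,1,1] [5,9] [6] [13] [14] → 6 bins.
Total size 74; any packing needs at least ⌈74/15⌉ = 5 bins.
An optimal packing achieves that bound: [14,1] [13,1] [10,5] [9,6] [8,7] → 5 bins.
Excess: 6 − 5 = 1.

1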